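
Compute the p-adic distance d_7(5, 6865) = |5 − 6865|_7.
d_7(5, 6865) = 1/343

Step 1 — x − y = 5 − 6865 = -6860. Step 2 — v_7(-6860) = 3 (factor: -6860 = −(7^3 · 20); the sign does not affect v_p). Step 3 — |x − y|_7 = 7^{-3} = 1/343.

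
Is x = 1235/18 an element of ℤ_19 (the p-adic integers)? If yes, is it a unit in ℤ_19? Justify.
x ∈ ℤ_19 but not a unit; v_19(x) = 1 > 0

ℤ_19 = {x ∈ ℚ_19 : v_19(x) ≥ 0} and ℤ_19^× = {x ∈ ℤ_19 : v_19(x) = 0}. Here v_19(1235/18) = v_19(num) − v_19(den) = 1; compare against these criteria.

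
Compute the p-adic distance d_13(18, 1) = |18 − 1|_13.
d_13(18, 1) = 1

Step 1 — x − y = 18 − 1 = 17. Step 2 — v_13(17) = 0 (factor: 17 = (13^0 · 17); the sign does not affect v_p). Step 3 — |x − y|_13 = 13^{0} = 1.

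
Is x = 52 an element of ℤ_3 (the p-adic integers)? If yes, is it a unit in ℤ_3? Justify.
x ∈ ℤ_3^× (unit); v_3(x) = 0

ℤ_3 = {x ∈ ℚ_3 : v_3(x) ≥ 0} and ℤ_3^× = {x ∈ ℤ_3 : v_3(x) = 0}. Here v_3(52) = v_3(num) − v_3(den) = 0; compare against these criteria.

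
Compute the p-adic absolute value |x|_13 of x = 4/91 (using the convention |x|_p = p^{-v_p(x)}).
|4/91|_13 = 13

Step 1 — compute v_13(x) by factoring powers of 13 out of the numerator and denominator: v_13(4/91) = -1. Step 2 — apply |x|_p = p^{-v_p(x)} = 13^{1} = 13.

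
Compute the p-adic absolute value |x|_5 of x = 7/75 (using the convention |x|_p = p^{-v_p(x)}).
|7/75|_5 = 25

Step 1 — compute v_5(x) by factoring powers of 5 out of the numerator and denominator: v_5(7/75) = -2. Step 2 — apply |x|_p = p^{-v_p(x)} = 5^{2} = 25.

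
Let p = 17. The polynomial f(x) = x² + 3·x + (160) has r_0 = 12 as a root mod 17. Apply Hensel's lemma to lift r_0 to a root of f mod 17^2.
r_1 = 267 (mod 289)

Hensel: r_{i+1} = r_i − f(r_i)·(f′(r_i))^{-1} mod 17^{i+2}, f′(x) = 2x + 3. Iterate:
  r_0 = 12 (mod 17)
  r_1 = 267 (mod 289)
Final: r = 267 satisfies f(r) ≡ 0 mod 17^2.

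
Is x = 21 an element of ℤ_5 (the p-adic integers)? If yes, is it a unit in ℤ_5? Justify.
x ∈ ℤ_5^× (unit); v_5(x) = 0

ℤ_5 = {x ∈ ℚ_5 : v_5(x) ≥ 0} and ℤ_5^× = {x ∈ ℤ_5 : v_5(x) = 0}. Here v_5(21) = v_5(num) − v_5(den) = 0; compare against these criteria.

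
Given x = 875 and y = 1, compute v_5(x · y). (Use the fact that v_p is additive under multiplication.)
v_5(875) = 3

v_p(x) = 3 (factor: 875 = 5^3 · 7); v_p(y) = 0 (factor: 1 = 5^0 · 1). Additivity: v_p(xy) = v_p(x) + v_p(y) = 3 + 0 = 3. (Direct check: xy = 875 = 5^3 · (7).)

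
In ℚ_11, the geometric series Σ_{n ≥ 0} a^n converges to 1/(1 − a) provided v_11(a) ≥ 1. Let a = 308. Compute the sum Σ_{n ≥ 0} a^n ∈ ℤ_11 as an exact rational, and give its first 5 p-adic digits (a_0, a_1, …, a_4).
Σ a^n = 1/(1 − a) = -1/307;  first 5 digits = (1, 6, 5, 1, 9)

v_11(a) = 1 ≥ 1, so the series converges in ℤ_11 to 1/(1 − a) = 1/(1 − 308) = -1/307. Expand this rational in ℤ_11: compute digits iteratively via d_i = x_i mod 11, x_{i+1} = (x_i − d_i)/11. The first 5 digits are (1, 6, 5, 1, 9).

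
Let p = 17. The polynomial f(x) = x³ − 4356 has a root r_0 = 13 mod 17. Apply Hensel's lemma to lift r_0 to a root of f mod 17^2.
r_1 = 64 (mod 289)

Hensel: r_{i+1} = r_i − f(r_i)/f′(r_i) mod 17^{i+2}, where f′(x) = 3x². Iterate:
  r_0 = 13 (mod 17)
  r_1 = 64 (mod 289)
Final: r = 64 with f(r) ≡ 0 mod 17^2.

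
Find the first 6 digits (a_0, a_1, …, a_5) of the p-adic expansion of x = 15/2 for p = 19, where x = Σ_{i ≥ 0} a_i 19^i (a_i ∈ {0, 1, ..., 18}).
(a_0, …, a_5) = (17, 9, 9, 9, 9, 9)

v_19(15/2) = 0 (numerator and denominator both coprime to 19), so x ∈ ℤ_19^×. Compute digits iteratively via a_i = x_i mod 19, x_{i+1} = (x_i − a_i)/19, with x_0 = x:
  x_0 = 15/2;  a_0 = 17;  x_1 = (x_0 − 17)/19 = -1/2
  x_1 = -1/2;  a_1 = 9;  x_2 = (x_1 − 9)/19 = -1/2
  x_2 = -1/2;  a_2 = 9;  x_3 = (x_2 − 9)/19 = -1/2
  x_3 = -1/2;  a_3 = 9;  x_4 = (x_3 − 9)/19 = -1/2
  x_4 = -1/2;  a_4 = 9;  x_5 = (x_4 − 9)/19 = -1/2
  x_5 = -1/2;  a_5 = 9;  x_6 = (x_5 − 9)/19 = -1/2
Digits: (17, 9, 9, 9, 9, 9).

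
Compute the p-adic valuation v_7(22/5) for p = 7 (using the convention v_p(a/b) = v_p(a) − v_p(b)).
v_7(22/5) = 0

Factor powers of 7 from the numerator and denominator of the reduced fraction: 22 = 7^0 · 22 and 5 = 7^0 · 5. Apply v_p(a/b) = v_p(a) − v_p(b): v_7(22/5) = 0 − 0 = 0.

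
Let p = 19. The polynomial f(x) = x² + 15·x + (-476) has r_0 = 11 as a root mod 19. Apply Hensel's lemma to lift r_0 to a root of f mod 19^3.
r_2 = 1265 (mod 6859)

Hensel: r_{i+1} = r_i − f(r_i)·(f′(r_i))^{-1} mod 19^{i+2}, f′(x) = 2x + 15. Iterate:
  r_0 = 11 (mod 19)
  r_1 = 182 (mod 361)
  r_2 = 1265 (mod 6859)
Final: r = 1265 satisfies f(r) ≡ 0 mod 19^3.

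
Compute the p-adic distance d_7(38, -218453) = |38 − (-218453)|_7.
d_7(38, -218453) = 1/16807

Step 1 — x − y = 38 − (-218453) = 218491. Step 2 — v_7(218491) = 5 (factor: 218491 = (7^5 · 13); the sign does not affect v_p). Step 3 — |x − y|_7 = 7^{-5} = 1/16807.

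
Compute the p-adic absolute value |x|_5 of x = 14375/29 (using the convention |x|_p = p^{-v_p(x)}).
|14375/29|_5 = 1/625

Step 1 — compute v_5(x) by factoring powers of 5 out of the numerator and denominator: v_5(14375/29) = 4. Step 2 — apply |x|_p = p^{-v_p(x)} = 5^{-4} = 1/625.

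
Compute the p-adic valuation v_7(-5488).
v_7(-5488) = 3

v_7(n) is the largest exponent k such that 7^k divides n. Factor out: -5488 = -7^3 · 16. (Sign doesn't affect v_p.) So v_7(-5488) = 3.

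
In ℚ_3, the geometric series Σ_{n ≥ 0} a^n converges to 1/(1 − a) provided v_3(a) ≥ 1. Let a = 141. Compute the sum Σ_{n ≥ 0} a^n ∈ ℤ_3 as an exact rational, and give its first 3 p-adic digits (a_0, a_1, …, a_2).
Σ a^n = 1/(1 − a) = -1/140;  first 3 digits = (1, 2, 1)

v_3(a) = 1 ≥ 1, so the series converges in ℤ_3 to 1/(1 − a) = 1/(1 − 141) = -1/140. Expand this rational in ℤ_3: compute digits iteratively via d_i = x_i mod 3, x_{i+1} = (x_i − d_i)/3. The first 3 digits are (1, 2, 1).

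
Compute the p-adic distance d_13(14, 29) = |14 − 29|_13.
d_13(14, 29) = 1

Step 1 — x − y = 14 − 29 = -15. Step 2 — v_13(-15) = 0 (factor: -15 = −(13^0 · 15); the sign does not affect v_p). Step 3 — |x − y|_13 = 13^{0} = 1.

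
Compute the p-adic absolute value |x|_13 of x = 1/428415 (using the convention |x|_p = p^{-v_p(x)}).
|1/428415|_13 = 28561

Step 1 — compute v_13(x) by factoring powers of 13 out of the numerator and denominator: v_13(1/428415) = -4. Step 2 — apply |x|_p = p^{-v_p(x)} = 13^{4} = 28561.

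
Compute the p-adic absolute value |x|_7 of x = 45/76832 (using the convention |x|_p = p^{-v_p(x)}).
|45/76832|_7 = 2401

Step 1 — compute v_7(x) by factoring powers of 7 out of the numerator and denominator: v_7(45/76832) = -4. Step 2 — apply |x|_p = p^{-v_p(x)} = 7^{4} = 2401.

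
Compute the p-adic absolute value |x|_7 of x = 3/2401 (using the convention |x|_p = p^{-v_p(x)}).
|3/2401|_7 = 2401

Step 1 — compute v_7(x) by factoring powers of 7 out of the numerator and denominator: v_7(3/2401) = -4. Step 2 — apply |x|_p = p^{-v_p(x)} = 7^{4} = 2401.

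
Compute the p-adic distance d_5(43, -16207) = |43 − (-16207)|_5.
d_5(43, -16207) = 1/625

Step 1 — x − y = 43 − (-16207) = 16250. Step 2 — v_5(16250) = 4 (factor: 16250 = (5^4 · 26); the sign does not affect v_p). Step 3 — |x − y|_5 = 5^{-4} = 1/625.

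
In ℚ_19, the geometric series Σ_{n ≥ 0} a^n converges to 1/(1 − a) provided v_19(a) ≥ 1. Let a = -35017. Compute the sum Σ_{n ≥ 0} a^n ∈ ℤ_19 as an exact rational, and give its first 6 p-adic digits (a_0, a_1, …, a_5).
Σ a^n = 1/(1 − a) = 1/35018;  first 6 digits = (1, 0, 17, 13, 3, 1)

v_19(a) = 2 ≥ 1, so the series converges in ℤ_19 to 1/(1 − a) = 1/(1 − (-35017)) = 1/35018. Expand this rational in ℤ_19: compute digits iteratively via d_i = x_i mod 19, x_{i+1} = (x_i − d_i)/19. The first 6 digits are (1, 0, 17, 13, 3, 1).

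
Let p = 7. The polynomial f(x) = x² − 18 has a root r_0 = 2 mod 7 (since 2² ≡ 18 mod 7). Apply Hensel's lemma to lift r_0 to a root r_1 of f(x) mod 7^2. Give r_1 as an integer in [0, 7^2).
r_1 = 30 (mod 49)

Hensel's recurrence: r_{i+1} = r_i − f(r_i)·(f′(r_i))^{-1} mod 7^{i+2}, with f′(x) = 2x. Iterate:
  r_0 = 2 (mod 7)
  r_1 = 30 (mod 49)
Final: r_1 = 30, and one checks f(r_1) ≡ 0 mod 7^2.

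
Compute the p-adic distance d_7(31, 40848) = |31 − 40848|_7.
d_7(31, 40848) = 1/2401

Step 1 — x − y = 31 − 40848 = -40817. Step 2 — v_7(-40817) = 4 (factor: -40817 = −(7^4 · 17); the sign does not affect v_p). Step 3 — |x − y|_7 = 7^{-4} = 1/2401.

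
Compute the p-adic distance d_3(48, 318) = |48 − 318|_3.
d_3(48, 318) = 1/27

Step 1 — x − y = 48 − 318 = -270. Step 2 — v_3(-270) = 3 (factor: -270 = −(3^3 · 10); the sign does not affect v_p). Step 3 — |x − y|_3 = 3^{-3} = 1/27.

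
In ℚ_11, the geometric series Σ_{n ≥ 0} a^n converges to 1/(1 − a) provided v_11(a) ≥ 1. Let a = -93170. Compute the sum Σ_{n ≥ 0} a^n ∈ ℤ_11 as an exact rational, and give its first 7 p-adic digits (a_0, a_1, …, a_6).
Σ a^n = 1/(1 − a) = 1/93171;  first 7 digits = (1, 0, 0, 7, 4, 10, 4)

v_11(a) = 3 ≥ 1, so the series converges in ℤ_11 to 1/(1 − a) = 1/(1 − (-93170)) = 1/93171. Expand this rational in ℤ_11: compute digits iteratively via d_i = x_i mod 11, x_{i+1} = (x_i − d_i)/11. The first 7 digits are (1, 0, 0, 7, 4, 10, 4).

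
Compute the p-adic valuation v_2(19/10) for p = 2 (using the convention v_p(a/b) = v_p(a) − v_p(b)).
v_2(19/10) = -1

Factor powers of 2 from the numerator and denominator of the reduced fraction: 19 = 2^0 · 19 and 10 = 2^1 · 5. Apply v_p(a/b) = v_p(a) − v_p(b): v_2(19/10) = 0 − 1 = -1.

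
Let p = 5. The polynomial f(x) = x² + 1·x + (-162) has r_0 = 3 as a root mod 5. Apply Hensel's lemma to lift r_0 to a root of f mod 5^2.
r_1 = 3 (mod 25)

Hensel: r_{i+1} = r_i − f(r_i)·(f′(r_i))^{-1} mod 5^{i+2}, f′(x) = 2x + 1. Iterate:
  r_0 = 3 (mod 5)
  r_1 = 3 (mod 25)
Final: r = 3 satisfies f(r) ≡ 0 mod 5^2.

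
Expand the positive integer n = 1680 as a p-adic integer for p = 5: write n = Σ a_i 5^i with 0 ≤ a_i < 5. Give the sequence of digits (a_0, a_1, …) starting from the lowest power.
(a_0, a_1, …) = (0, 1, 2, 3, 2)

Repeated division by 5 gives the digits low-to-high: 1680 = 1·5^1 + 2·5^2 + 3·5^3 + 2·5^4. Digit sequence: (0, 1, 2, 3, 2).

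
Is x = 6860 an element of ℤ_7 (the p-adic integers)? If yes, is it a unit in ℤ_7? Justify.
x ∈ ℤ_7 but not a unit; v_7(x) = 3 > 0

ℤ_7 = {x ∈ ℚ_7 : v_7(x) ≥ 0} and ℤ_7^× = {x ∈ ℤ_7 : v_7(x) = 0}. Here v_7(6860) = v_7(num) − v_7(den) = 3; compare against these criteria.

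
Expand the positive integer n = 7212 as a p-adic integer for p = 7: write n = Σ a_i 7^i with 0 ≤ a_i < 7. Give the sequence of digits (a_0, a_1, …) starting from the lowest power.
(a_0, a_1, …) = (2, 1, 0, 0, 3)

Repeated division by 7 gives the digits low-to-high: 7212 = 2 + 1·7^1 + 3·7^4. Digit sequence: (2, 1, 0, 0, 3).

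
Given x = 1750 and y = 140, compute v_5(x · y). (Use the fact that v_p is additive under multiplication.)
v_5(245000) = 4

v_p(x) = 3 (factor: 1750 = 5^3 · 14); v_p(y) = 1 (factor: 140 = 5^1 · 28). Additivity: v_p(xy) = v_p(x) + v_p(y) = 3 + 1 = 4. (Direct check: xy = 245000 = 5^4 · (392).)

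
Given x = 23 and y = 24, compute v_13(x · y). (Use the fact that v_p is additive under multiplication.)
v_13(552) = 0

v_p(x) = 0 (factor: 23 = 13^0 · 23); v_p(y) = 0 (factor: 24 = 13^0 · 24). Additivity: v_p(xy) = v_p(x) + v_p(y) = 0 + 0 = 0. (Direct check: xy = 552 = 13^0 · (552).)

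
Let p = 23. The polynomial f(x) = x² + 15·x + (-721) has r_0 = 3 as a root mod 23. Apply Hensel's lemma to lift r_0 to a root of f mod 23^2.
r_1 = 463 (mod 529)

Hensel: r_{i+1} = r_i − f(r_i)·(f′(r_i))^{-1} mod 23^{i+2}, f′(x) = 2x + 15. Iterate:
  r_0 = 3 (mod 23)
  r_1 = 463 (mod 529)
Final: r = 463 satisfies f(r) ≡ 0 mod 23^2.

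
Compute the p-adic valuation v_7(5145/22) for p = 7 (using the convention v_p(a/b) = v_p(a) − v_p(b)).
v_7(5145/22) = 3

Factor powers of 7 from the numerator and denominator of the reduced fraction: 5145 = 7^3 · 15 and 22 = 7^0 · 22. Apply v_p(a/b) = v_p(a) − v_p(b): v_7(5145/22) = 3 − 0 = 3.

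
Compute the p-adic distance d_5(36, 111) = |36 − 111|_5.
d_5(36, 111) = 1/25

Step 1 — x − y = 36 − 111 = -75. Step 2 — v_5(-75) = 2 (factor: -75 = −(5^2 · 3); the sign does not affect v_p). Step 3 — |x − y|_5 = 5^{-2} = 1/25.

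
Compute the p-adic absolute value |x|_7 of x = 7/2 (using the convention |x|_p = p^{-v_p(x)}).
|7/2|_7 = 1/7

Step 1 — compute v_7(x) by factoring powers of 7 out of the numerator and denominator: v_7(7/2) = 1. Step 2 — apply |x|_p = p^{-v_p(x)} = 7^{-1} = 1/7.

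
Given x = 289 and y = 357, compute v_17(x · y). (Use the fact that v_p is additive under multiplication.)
v_17(103173) = 3

v_p(x) = 2 (factor: 289 = 17^2 · 1); v_p(y) = 1 (factor: 357 = 17^1 · 21). Additivity: v_p(xy) = v_p(x) + v_p(y) = 2 + 1 = 3. (Direct check: xy = 103173 = 17^3 · (21).)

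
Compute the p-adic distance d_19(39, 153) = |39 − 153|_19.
d_19(39, 153) = 1/19

Step 1 — x − y = 39 − 153 = -114. Step 2 — v_19(-114) = 1 (factor: -114 = −(19^1 · 6); the sign does not affect v_p). Step 3 — |x − y|_19 = 19^{-1} = 1/19.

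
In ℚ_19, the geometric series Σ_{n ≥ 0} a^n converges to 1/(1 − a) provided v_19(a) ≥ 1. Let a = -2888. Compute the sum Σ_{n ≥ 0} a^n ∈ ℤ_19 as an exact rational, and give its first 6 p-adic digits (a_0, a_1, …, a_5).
Σ a^n = 1/(1 − a) = 1/2889;  first 6 digits = (1, 0, 11, 18, 6, 3)

v_19(a) = 2 ≥ 1, so the series converges in ℤ_19 to 1/(1 − a) = 1/(1 − (-2888)) = 1/2889. Expand this rational in ℤ_19: compute digits iteratively via d_i = x_i mod 19, x_{i+1} = (x_i − d_i)/19. The first 6 digits are (1, 0, 11, 18, 6, 3).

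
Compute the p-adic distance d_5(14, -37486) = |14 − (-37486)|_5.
d_5(14, -37486) = 1/3125

Step 1 — x − y = 14 − (-37486) = 37500. Step 2 — v_5(37500) = 5 (factor: 37500 = (5^5 · 12); the sign does not affect v_p). Step 3 — |x − y|_5 = 5^{-5} = 1/3125.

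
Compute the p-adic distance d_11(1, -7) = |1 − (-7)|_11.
d_11(1, -7) = 1

Step 1 — x − y = 1 − (-7) = 8. Step 2 — v_11(8) = 0 (factor: 8 = (11^0 · 8); the sign does not affect v_p). Step 3 — |x − y|_11 = 11^{0} = 1.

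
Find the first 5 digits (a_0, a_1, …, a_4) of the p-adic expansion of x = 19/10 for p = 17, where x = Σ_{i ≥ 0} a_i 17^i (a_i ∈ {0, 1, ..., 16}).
(a_0, …, a_4) = (7, 15, 11, 1, 5)

v_17(19/10) = 0 (numerator and denominator both coprime to 17), so x ∈ ℤ_17^×. Compute digits iteratively via a_i = x_i mod 17, x_{i+1} = (x_i − a_i)/17, with x_0 = x:
  x_0 = 19/10;  a_0 = 7;  x_1 = (x_0 − 7)/17 = -3/10
  x_1 = -3/10;  a_1 = 15;  x_2 = (x_1 − 15)/17 = -9/10
  x_2 = -9/10;  a_2 = 11;  x_3 = (x_2 − 11)/17 = -7/10
  x_3 = -7/10;  a_3 = 1;  x_4 = (x_3 − 1)/17 = -1/10
  x_4 = -1/10;  a_4 = 5;  x_5 = (x_4 − 5)/17 = -3/10
Digits: (7, 15, 11, 1, 5).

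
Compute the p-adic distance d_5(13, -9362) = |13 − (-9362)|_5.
d_5(13, -9362) = 1/3125

Step 1 — x − y = 13 − (-9362) = 9375. Step 2 — v_5(9375) = 5 (factor: 9375 = (5^5 · 3); the sign does not affect v_p). Step 3 — |x − y|_5 = 5^{-5} = 1/3125.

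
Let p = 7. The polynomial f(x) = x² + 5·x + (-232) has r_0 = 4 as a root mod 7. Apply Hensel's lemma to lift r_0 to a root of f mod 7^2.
r_1 = 4 (mod 49)

Hensel: r_{i+1} = r_i − f(r_i)·(f′(r_i))^{-1} mod 7^{i+2}, f′(x) = 2x + 5. Iterate:
  r_0 = 4 (mod 7)
  r_1 = 4 (mod 49)
Final: r = 4 satisfies f(r) ≡ 0 mod 7^2.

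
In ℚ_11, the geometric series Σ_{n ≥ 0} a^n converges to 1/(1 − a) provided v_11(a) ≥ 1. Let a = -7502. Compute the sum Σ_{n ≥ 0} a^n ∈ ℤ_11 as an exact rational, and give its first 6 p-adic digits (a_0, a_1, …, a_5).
Σ a^n = 1/(1 − a) = 1/7503;  first 6 digits = (1, 0, 4, 5, 4, 8)

v_11(a) = 2 ≥ 1, so the series converges in ℤ_11 to 1/(1 − a) = 1/(1 − (-7502)) = 1/7503. Expand this rational in ℤ_11: compute digits iteratively via d_i = x_i mod 11, x_{i+1} = (x_i − d_i)/11. The first 6 digits are (1, 0, 4, 5, 4, 8).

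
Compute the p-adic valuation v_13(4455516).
v_13(4455516) = 5

v_13(n) is the largest exponent k such that 13^k divides n. Factor out: 4455516 = 13^5 · 12. (Sign doesn't affect v_p.) So v_13(4455516) = 5.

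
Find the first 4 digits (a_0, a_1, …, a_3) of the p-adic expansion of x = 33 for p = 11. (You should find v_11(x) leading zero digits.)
(a_0, …, a_3) = (0, 3, 0, 0)

v_11(33) = 1, so a_0 = ... = a_0 = 0. Factor out: x = 11^1 · u with u = 3 a unit in ℤ_11. Expand u iteratively via a_{v+i} = u_i mod 11, u_{i+1} = (u_i − a_{v+i})/11:
  u_0 = 3;  a_1 = 3;  u_1 = (u_0 − 3)/11 = 0
  u_1 = 0;  a_2 = 0;  u_2 = (u_1 − 0)/11 = 0
  u_2 = 0;  a_3 = 0;  u_3 = (u_2 − 0)/11 = 0
Digits: (0, 3, 0, 0).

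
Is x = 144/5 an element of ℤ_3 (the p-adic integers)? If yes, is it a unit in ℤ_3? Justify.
x ∈ ℤ_3 but not a unit; v_3(x) = 2 > 0

ℤ_3 = {x ∈ ℚ_3 : v_3(x) ≥ 0} and ℤ_3^× = {x ∈ ℤ_3 : v_3(x) = 0}. Here v_3(144/5) = v_3(num) − v_3(den) = 2; compare against these criteria.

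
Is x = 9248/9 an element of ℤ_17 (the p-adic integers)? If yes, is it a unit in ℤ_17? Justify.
x ∈ ℤ_17 but not a unit; v_17(x) = 2 > 0

ℤ_17 = {x ∈ ℚ_17 : v_17(x) ≥ 0} and ℤ_17^× = {x ∈ ℤ_17 : v_17(x) = 0}. Here v_17(9248/9) = v_17(num) − v_17(den) = 2; compare against these criteria.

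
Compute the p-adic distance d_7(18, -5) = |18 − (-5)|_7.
d_7(18, -5) = 1

Step 1 — x − y = 18 − (-5) = 23. Step 2 — v_7(23) = 0 (factor: 23 = (7^0 · 23); the sign does not affect v_p). Step 3 — |x − y|_7 = 7^{0} = 1.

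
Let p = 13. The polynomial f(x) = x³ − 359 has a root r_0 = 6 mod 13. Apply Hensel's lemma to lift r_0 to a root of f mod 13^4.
r_3 = 19519 (mod 28561)

Hensel: r_{i+1} = r_i − f(r_i)/f′(r_i) mod 13^{i+2}, where f′(x) = 3x². Iterate:
  r_0 = 6 (mod 13)
  r_1 = 84 (mod 169)
  r_2 = 1943 (mod 2197)
  r_3 = 19519 (mod 28561)
Final: r = 19519 with f(r) ≡ 0 mod 13^4.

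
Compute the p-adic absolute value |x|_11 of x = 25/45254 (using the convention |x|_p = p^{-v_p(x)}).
|25/45254|_11 = 1331

Step 1 — compute v_11(x) by factoring powers of 11 out of the numerator and denominator: v_11(25/45254) = -3. Step 2 — apply |x|_p = p^{-v_p(x)} = 11^{3} = 1331.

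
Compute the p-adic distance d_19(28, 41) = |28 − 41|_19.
d_19(28, 41) = 1

Step 1 — x − y = 28 − 41 = -13. Step 2 — v_19(-13) = 0 (factor: -13 = −(19^0 · 13); the sign does not affect v_p). Step 3 — |x − y|_19 = 19^{0} = 1.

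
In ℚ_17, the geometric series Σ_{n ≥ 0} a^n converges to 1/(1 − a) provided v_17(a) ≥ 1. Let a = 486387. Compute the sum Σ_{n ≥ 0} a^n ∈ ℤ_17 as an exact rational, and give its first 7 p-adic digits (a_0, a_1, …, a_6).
Σ a^n = 1/(1 − a) = -1/486386;  first 7 digits = (1, 0, 0, 14, 5, 0, 9)

v_17(a) = 3 ≥ 1, so the series converges in ℤ_17 to 1/(1 − a) = 1/(1 − 486387) = -1/486386. Expand this rational in ℤ_17: compute digits iteratively via d_i = x_i mod 17, x_{i+1} = (x_i − d_i)/17. The first 7 digits are (1, 0, 0, 14, 5, 0, 9).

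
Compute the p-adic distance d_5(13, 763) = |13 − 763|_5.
d_5(13, 763) = 1/125

Step 1 — x − y = 13 − 763 = -750. Step 2 — v_5(-750) = 3 (factor: -750 = −(5^3 · 6); the sign does not affect v_p). Step 3 — |x − y|_5 = 5^{-3} = 1/125.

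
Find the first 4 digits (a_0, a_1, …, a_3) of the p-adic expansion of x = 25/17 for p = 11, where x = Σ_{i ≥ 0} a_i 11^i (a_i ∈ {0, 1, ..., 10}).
(a_0, …, a_3) = (6, 8, 7, 9)

v_11(25/17) = 0 (numerator and denominator both coprime to 11), so x ∈ ℤ_11^×. Compute digits iteratively via a_i = x_i mod 11, x_{i+1} = (x_i − a_i)/11, with x_0 = x:
  x_0 = 25/17;  a_0 = 6;  x_1 = (x_0 − 6)/11 = -7/17
  x_1 = -7/17;  a_1 = 8;  x_2 = (x_1 − 8)/11 = -13/17
  x_2 = -13/17;  a_2 = 7;  x_3 = (x_2 − 7)/11 = -12/17
  x_3 = -12/17;  a_3 = 9;  x_4 = (x_3 − 9)/11 = -15/17
Digits: (6, 8, 7, 9).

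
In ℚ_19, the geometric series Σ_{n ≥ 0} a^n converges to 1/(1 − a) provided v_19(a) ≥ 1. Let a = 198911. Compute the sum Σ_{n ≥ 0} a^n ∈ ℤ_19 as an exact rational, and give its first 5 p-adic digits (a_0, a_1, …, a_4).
Σ a^n = 1/(1 − a) = -1/198910;  first 5 digits = (1, 0, 0, 10, 1)

v_19(a) = 3 ≥ 1, so the series converges in ℤ_19 to 1/(1 − a) = 1/(1 − 198911) = -1/198910. Expand this rational in ℤ_19: compute digits iteratively via d_i = x_i mod 19, x_{i+1} = (x_i − d_i)/19. The first 5 digits are (1, 0, 0, 10, 1).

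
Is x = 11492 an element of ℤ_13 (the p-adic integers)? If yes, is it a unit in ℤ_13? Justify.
x ∈ ℤ_13 but not a unit; v_13(x) = 2 > 0

ℤ_13 = {x ∈ ℚ_13 : v_13(x) ≥ 0} and ℤ_13^× = {x ∈ ℤ_13 : v_13(x) = 0}. Here v_13(11492) = v_13(num) − v_13(den) = 2; compare against these criteria.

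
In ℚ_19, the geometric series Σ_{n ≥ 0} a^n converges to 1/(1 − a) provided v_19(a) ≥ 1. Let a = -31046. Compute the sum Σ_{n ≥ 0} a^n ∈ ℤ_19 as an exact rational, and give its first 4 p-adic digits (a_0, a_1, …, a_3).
Σ a^n = 1/(1 − a) = 1/31047;  first 4 digits = (1, 0, 9, 14)

v_19(a) = 2 ≥ 1, so the series converges in ℤ_19 to 1/(1 − a) = 1/(1 − (-31046)) = 1/31047. Expand this rational in ℤ_19: compute digits iteratively via d_i = x_i mod 19, x_{i+1} = (x_i − d_i)/19. The first 4 digits are (1, 0, 9, 14).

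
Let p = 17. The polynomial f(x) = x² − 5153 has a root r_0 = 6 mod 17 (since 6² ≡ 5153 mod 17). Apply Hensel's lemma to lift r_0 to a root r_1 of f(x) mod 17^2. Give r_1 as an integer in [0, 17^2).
r_1 = 23 (mod 289)

Hensel's recurrence: r_{i+1} = r_i − f(r_i)·(f′(r_i))^{-1} mod 17^{i+2}, with f′(x) = 2x. Iterate:
  r_0 = 6 (mod 17)
  r_1 = 23 (mod 289)
Final: r_1 = 23, and one checks f(r_1) ≡ 0 mod 17^2.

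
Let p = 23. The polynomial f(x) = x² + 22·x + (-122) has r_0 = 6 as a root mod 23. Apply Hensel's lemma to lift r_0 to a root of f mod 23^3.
r_2 = 11207 (mod 12167)

Hensel: r_{i+1} = r_i − f(r_i)·(f′(r_i))^{-1} mod 23^{i+2}, f′(x) = 2x + 22. Iterate:
  r_0 = 6 (mod 23)
  r_1 = 98 (mod 529)
  r_2 = 11207 (mod 12167)
Final: r = 11207 satisfies f(r) ≡ 0 mod 23^3.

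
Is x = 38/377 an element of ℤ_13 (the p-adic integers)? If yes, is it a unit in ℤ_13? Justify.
x ∉ ℤ_13 (v_13(x) = -1 < 0)

ℤ_13 = {x ∈ ℚ_13 : v_13(x) ≥ 0} and ℤ_13^× = {x ∈ ℤ_13 : v_13(x) = 0}. Here v_13(38/377) = v_13(num) − v_13(den) = -1; compare against these criteria.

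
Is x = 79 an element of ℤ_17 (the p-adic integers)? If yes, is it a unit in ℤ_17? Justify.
x ∈ ℤ_17^× (unit); v_17(x) = 0

ℤ_17 = {x ∈ ℚ_17 : v_17(x) ≥ 0} and ℤ_17^× = {x ∈ ℤ_17 : v_17(x) = 0}. Here v_17(79) = v_17(num) − v_17(den) = 0; compare against these criteria.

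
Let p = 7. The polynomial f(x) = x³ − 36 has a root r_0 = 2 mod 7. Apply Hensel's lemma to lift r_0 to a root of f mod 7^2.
r_1 = 37 (mod 49)

Hensel: r_{i+1} = r_i − f(r_i)/f′(r_i) mod 7^{i+2}, where f′(x) = 3x². Iterate:
  r_0 = 2 (mod 7)
  r_1 = 37 (mod 49)
Final: r = 37 with f(r) ≡ 0 mod 7^2.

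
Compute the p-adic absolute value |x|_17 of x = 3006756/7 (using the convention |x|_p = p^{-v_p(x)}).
|3006756/7|_17 = 1/83521

Step 1 — compute v_17(x) by factoring powers of 17 out of the numerator and denominator: v_17(3006756/7) = 4. Step 2 — apply |x|_p = p^{-v_p(x)} = 17^{-4} = 1/83521.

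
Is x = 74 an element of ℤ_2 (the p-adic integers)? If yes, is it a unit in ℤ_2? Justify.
x ∈ ℤ_2 but not a unit; v_2(x) = 1 > 0

ℤ_2 = {x ∈ ℚ_2 : v_2(x) ≥ 0} and ℤ_2^× = {x ∈ ℤ_2 : v_2(x) = 0}. Here v_2(74) = v_2(num) − v_2(den) = 1; compare against these criteria.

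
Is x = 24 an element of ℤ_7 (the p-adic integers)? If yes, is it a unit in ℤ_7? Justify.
x ∈ ℤ_7^× (unit); v_7(x) = 0

ℤ_7 = {x ∈ ℚ_7 : v_7(x) ≥ 0} and ℤ_7^× = {x ∈ ℤ_7 : v_7(x) = 0}. Here v_7(24) = v_7(num) − v_7(den) = 0; compare against these criteria.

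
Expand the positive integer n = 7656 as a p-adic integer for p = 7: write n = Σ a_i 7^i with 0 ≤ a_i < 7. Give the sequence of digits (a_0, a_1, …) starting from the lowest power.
(a_0, a_1, …) = (5, 1, 2, 1, 3)

Repeated division by 7 gives the digits low-to-high: 7656 = 5 + 1·7^1 + 2·7^2 + 1·7^3 + 3·7^4. Digit sequence: (5, 1, 2, 1, 3).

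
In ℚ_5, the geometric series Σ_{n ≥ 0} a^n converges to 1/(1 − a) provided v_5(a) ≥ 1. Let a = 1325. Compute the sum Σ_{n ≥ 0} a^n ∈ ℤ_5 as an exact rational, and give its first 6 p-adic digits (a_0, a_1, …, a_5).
Σ a^n = 1/(1 − a) = -1/1324;  first 6 digits = (1, 0, 3, 0, 1, 2)

v_5(a) = 2 ≥ 1, so the series converges in ℤ_5 to 1/(1 − a) = 1/(1 − 1325) = -1/1324. Expand this rational in ℤ_5: compute digits iteratively via d_i = x_i mod 5, x_{i+1} = (x_i − d_i)/5. The first 6 digits are (1, 0, 3, 0, 1, 2).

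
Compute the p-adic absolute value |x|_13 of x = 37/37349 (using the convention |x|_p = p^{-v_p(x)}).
|37/37349|_13 = 2197

Step 1 — compute v_13(x) by factoring powers of 13 out of the numerator and denominator: v_13(37/37349) = -3. Step 2 — apply |x|_p = p^{-v_p(x)} = 13^{3} = 2197.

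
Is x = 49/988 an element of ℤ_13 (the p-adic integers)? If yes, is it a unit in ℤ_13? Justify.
x ∉ ℤ_13 (v_13(x) = -1 < 0)

ℤ_13 = {x ∈ ℚ_13 : v_13(x) ≥ 0} and ℤ_13^× = {x ∈ ℤ_13 : v_13(x) = 0}. Here v_13(49/988) = v_13(num) − v_13(den) = -1; compare against these criteria.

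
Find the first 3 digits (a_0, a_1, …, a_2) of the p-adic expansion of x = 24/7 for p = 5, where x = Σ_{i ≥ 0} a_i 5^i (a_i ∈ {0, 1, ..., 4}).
(a_0, …, a_2) = (2, 1, 2)

v_5(24/7) = 0 (numerator and denominator both coprime to 5), so x ∈ ℤ_5^×. Compute digits iteratively via a_i = x_i mod 5, x_{i+1} = (x_i − a_i)/5, with x_0 = x:
  x_0 = 24/7;  a_0 = 2;  x_1 = (x_0 − 2)/5 = 2/7
  x_1 = 2/7;  a_1 = 1;  x_2 = (x_1 − 1)/5 = -1/7
  x_2 = -1/7;  a_2 = 2;  x_3 = (x_2 − 2)/5 = -3/7
Digits: (2, 1, 2).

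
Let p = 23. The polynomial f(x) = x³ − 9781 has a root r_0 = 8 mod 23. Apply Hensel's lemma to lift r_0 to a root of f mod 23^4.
r_3 = 269039 (mod 279841)

Hensel: r_{i+1} = r_i − f(r_i)/f′(r_i) mod 23^{i+2}, where f′(x) = 3x². Iterate:
  r_0 = 8 (mod 23)
  r_1 = 307 (mod 529)
  r_2 = 1365 (mod 12167)
  r_3 = 269039 (mod 279841)
Final: r = 269039 with f(r) ≡ 0 mod 23^4.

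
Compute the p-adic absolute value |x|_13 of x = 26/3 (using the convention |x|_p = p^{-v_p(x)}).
|26/3|_13 = 1/13

Step 1 — compute v_13(x) by factoring powers of 13 out of the numerator and denominator: v_13(26/3) = 1. Step 2 — apply |x|_p = p^{-v_p(x)} = 13^{-1} = 1/13.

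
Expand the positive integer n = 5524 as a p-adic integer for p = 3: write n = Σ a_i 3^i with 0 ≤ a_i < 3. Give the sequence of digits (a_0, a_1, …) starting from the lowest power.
(a_0, a_1, …) = (1, 2, 1, 0, 2, 1, 1, 2)

Repeated division by 3 gives the digits low-to-high: 5524 = 1 + 2·3^1 + 1·3^2 + 2·3^4 + 1·3^5 + 1·3^6 + 2·3^7. Digit sequence: (1, 2, 1, 0, 2, 1, 1, 2).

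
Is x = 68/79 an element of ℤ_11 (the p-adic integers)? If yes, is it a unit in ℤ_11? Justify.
x ∈ ℤ_11^× (unit); v_11(x) = 0

ℤ_11 = {x ∈ ℚ_11 : v_11(x) ≥ 0} and ℤ_11^× = {x ∈ ℤ_11 : v_11(x) = 0}. Here v_11(68/79) = v_11(num) − v_11(den) = 0; compare against these criteria.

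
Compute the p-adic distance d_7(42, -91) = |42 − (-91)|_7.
d_7(42, -91) = 1/7

Step 1 — x − y = 42 − (-91) = 133. Step 2 — v_7(133) = 1 (factor: 133 = (7^1 · 19); the sign does not affect v_p). Step 3 — |x − y|_7 = 7^{-1} = 1/7.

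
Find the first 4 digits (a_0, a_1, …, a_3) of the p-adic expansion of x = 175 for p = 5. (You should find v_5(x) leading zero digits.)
(a_0, …, a_3) = (0, 0, 2, 1)

v_5(175) = 2, so a_0 = ... = a_1 = 0. Factor out: x = 5^2 · u with u = 7 a unit in ℤ_5. Expand u iteratively via a_{v+i} = u_i mod 5, u_{i+1} = (u_i − a_{v+i})/5:
  u_0 = 7;  a_2 = 2;  u_1 = (u_0 − 2)/5 = 1
  u_1 = 1;  a_3 = 1;  u_2 = (u_1 − 1)/5 = 0
Digits: (0, 0, 2, 1).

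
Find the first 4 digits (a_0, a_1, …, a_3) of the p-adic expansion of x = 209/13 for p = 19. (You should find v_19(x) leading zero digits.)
(a_0, …, a_3) = (0, 14, 11, 14)

v_19(209/13) = 1, so a_0 = ... = a_0 = 0. Factor out: x = 19^1 · u with u = 11/13 a unit in ℤ_19. Expand u iteratively via a_{v+i} = u_i mod 19, u_{i+1} = (u_i − a_{v+i})/19:
  u_0 = 11/13;  a_1 = 14;  u_1 = (u_0 − 14)/19 = -9/13
  u_1 = -9/13;  a_2 = 11;  u_2 = (u_1 − 11)/19 = -8/13
  u_2 = -8/13;  a_3 = 14;  u_3 = (u_2 − 14)/19 = -10/13
Digits: (0, 14, 11, 14).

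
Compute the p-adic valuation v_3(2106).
v_3(2106) = 4

v_3(n) is the largest exponent k such that 3^k divides n. Factor out: 2106 = 3^4 · 26. (Sign doesn't affect v_p.) So v_3(2106) = 4.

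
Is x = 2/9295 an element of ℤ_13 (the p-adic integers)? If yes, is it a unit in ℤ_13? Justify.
x ∉ ℤ_13 (v_13(x) = -2 < 0)

ℤ_13 = {x ∈ ℚ_13 : v_13(x) ≥ 0} and ℤ_13^× = {x ∈ ℤ_13 : v_13(x) = 0}. Here v_13(2/9295) = v_13(num) − v_13(den) = -2; compare against these criteria.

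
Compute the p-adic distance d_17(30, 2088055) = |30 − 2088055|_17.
d_17(30, 2088055) = 1/83521

Step 1 — x − y = 30 − 2088055 = -2088025. Step 2 — v_17(-2088025) = 4 (factor: -2088025 = −(17^4 · 25); the sign does not affect v_p). Step 3 — |x − y|_17 = 17^{-4} = 1/83521.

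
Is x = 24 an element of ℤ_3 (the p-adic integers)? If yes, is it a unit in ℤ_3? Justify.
x ∈ ℤ_3 but not a unit; v_3(x) = 1 > 0

ℤ_3 = {x ∈ ℚ_3 : v_3(x) ≥ 0} and ℤ_3^× = {x ∈ ℤ_3 : v_3(x) = 0}. Here v_3(24) = v_3(num) − v_3(den) = 1; compare against these criteria.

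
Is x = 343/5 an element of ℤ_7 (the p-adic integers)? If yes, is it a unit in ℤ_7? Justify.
x ∈ ℤ_7 but not a unit; v_7(x) = 3 > 0

ℤ_7 = {x ∈ ℚ_7 : v_7(x) ≥ 0} and ℤ_7^× = {x ∈ ℤ_7 : v_7(x) = 0}. Here v_7(343/5) = v_7(num) − v_7(den) = 3; compare against these criteria.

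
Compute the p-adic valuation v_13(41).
v_13(41) = 0

v_13(n) is the largest exponent k such that 13^k divides n. Factor out: 41 = 13^0 · 41. (Sign doesn't affect v_p.) So v_13(41) = 0.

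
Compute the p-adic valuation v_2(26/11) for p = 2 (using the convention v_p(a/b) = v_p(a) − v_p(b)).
v_2(26/11) = 1

Factor powers of 2 from the numerator and denominator of the reduced fraction: 26 = 2^1 · 13 and 11 = 2^0 · 11. Apply v_p(a/b) = v_p(a) − v_p(b): v_2(26/11) = 1 − 0 = 1.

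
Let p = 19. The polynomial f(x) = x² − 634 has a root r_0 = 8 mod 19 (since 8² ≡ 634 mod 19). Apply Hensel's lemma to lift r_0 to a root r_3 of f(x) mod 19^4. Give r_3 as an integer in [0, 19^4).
r_3 = 10648 (mod 130321)

Hensel's recurrence: r_{i+1} = r_i − f(r_i)·(f′(r_i))^{-1} mod 19^{i+2}, with f′(x) = 2x. Iterate:
  r_0 = 8 (mod 19)
  r_1 = 179 (mod 361)
  r_2 = 3789 (mod 6859)
  r_3 = 10648 (mod 130321)
Final: r_3 = 10648, and one checks f(r_3) ≡ 0 mod 19^4.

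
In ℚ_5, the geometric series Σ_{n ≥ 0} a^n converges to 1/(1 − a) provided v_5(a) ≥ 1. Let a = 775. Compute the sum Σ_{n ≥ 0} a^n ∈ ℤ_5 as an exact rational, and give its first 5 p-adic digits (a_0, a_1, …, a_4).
Σ a^n = 1/(1 − a) = -1/774;  first 5 digits = (1, 0, 1, 1, 2)

v_5(a) = 2 ≥ 1, so the series converges in ℤ_5 to 1/(1 − a) = 1/(1 − 775) = -1/774. Expand this rational in ℤ_5: compute digits iteratively via d_i = x_i mod 5, x_{i+1} = (x_i − d_i)/5. The first 5 digits are (1, 0, 1, 1, 2).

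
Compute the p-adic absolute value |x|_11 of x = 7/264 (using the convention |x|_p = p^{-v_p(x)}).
|7/264|_11 = 11

Step 1 — compute v_11(x) by factoring powers of 11 out of the numerator and denominator: v_11(7/264) = -1. Step 2 — apply |x|_p = p^{-v_p(x)} = 11^{1} = 11.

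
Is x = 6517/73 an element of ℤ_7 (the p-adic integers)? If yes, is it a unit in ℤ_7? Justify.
x ∈ ℤ_7 but not a unit; v_7(x) = 3 > 0

ℤ_7 = {x ∈ ℚ_7 : v_7(x) ≥ 0} and ℤ_7^× = {x ∈ ℤ_7 : v_7(x) = 0}. Here v_7(6517/73) = v_7(num) − v_7(den) = 3; compare against these criteria.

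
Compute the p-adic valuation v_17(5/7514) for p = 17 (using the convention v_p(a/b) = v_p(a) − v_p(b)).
v_17(5/7514) = -2

Factor powers of 17 from the numerator and denominator of the reduced fraction: 5 = 17^0 · 5 and 7514 = 17^2 · 26. Apply v_p(a/b) = v_p(a) − v_p(b): v_17(5/7514) = 0 − 2 = -2.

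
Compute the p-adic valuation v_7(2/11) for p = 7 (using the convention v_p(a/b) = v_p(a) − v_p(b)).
v_7(2/11) = 0

Factor powers of 7 from the numerator and denominator of the reduced fraction: 2 = 7^0 · 2 and 11 = 7^0 · 11. Apply v_p(a/b) = v_p(a) − v_p(b): v_7(2/11) = 0 − 0 = 0.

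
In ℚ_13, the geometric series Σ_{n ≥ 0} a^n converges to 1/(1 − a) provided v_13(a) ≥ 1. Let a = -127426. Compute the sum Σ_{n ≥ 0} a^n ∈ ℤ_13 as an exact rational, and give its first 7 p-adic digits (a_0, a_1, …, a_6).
Σ a^n = 1/(1 − a) = 1/127427;  first 7 digits = (1, 0, 0, 7, 8, 12, 9)

v_13(a) = 3 ≥ 1, so the series converges in ℤ_13 to 1/(1 − a) = 1/(1 − (-127426)) = 1/127427. Expand this rational in ℤ_13: compute digits iteratively via d_i = x_i mod 13, x_{i+1} = (x_i − d_i)/13. The first 7 digits are (1, 0, 0, 7, 8, 12, 9).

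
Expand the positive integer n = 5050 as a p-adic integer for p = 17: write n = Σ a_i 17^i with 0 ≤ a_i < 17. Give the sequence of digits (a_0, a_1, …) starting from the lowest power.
(a_0, a_1, …) = (1, 8, 0, 1)

Repeated division by 17 gives the digits low-to-high: 5050 = 1 + 8·17^1 + 1·17^3. Digit sequence: (1, 8, 0, 1).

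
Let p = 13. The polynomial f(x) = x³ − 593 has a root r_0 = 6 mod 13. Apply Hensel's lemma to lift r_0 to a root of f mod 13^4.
r_3 = 18986 (mod 28561)

Hensel: r_{i+1} = r_i − f(r_i)/f′(r_i) mod 13^{i+2}, where f′(x) = 3x². Iterate:
  r_0 = 6 (mod 13)
  r_1 = 58 (mod 169)
  r_2 = 1410 (mod 2197)
  r_3 = 18986 (mod 28561)
Final: r = 18986 with f(r) ≡ 0 mod 13^4.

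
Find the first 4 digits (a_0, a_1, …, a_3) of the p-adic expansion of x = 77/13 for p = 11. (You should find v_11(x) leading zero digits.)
(a_0, …, a_3) = (0, 9, 6, 7)

v_11(77/13) = 1, so a_0 = ... = a_0 = 0. Factor out: x = 11^1 · u with u = 7/13 a unit in ℤ_11. Expand u iteratively via a_{v+i} = u_i mod 11, u_{i+1} = (u_i − a_{v+i})/11:
  u_0 = 7/13;  a_1 = 9;  u_1 = (u_0 − 9)/11 = -10/13
  u_1 = -10/13;  a_2 = 6;  u_2 = (u_1 − 6)/11 = -8/13
  u_2 = -8/13;  a_3 = 7;  u_3 = (u_2 − 7)/11 = -9/13
Digits: (0, 9, 6, 7).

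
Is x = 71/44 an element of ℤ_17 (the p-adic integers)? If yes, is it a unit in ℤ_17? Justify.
x ∈ ℤ_17^× (unit); v_17(x) = 0

ℤ_17 = {x ∈ ℚ_17 : v_17(x) ≥ 0} and ℤ_17^× = {x ∈ ℤ_17 : v_17(x) = 0}. Here v_17(71/44) = v_17(num) − v_17(den) = 0; compare against these criteria.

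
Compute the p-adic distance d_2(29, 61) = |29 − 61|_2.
d_2(29, 61) = 1/32

Step 1 — x − y = 29 − 61 = -32. Step 2 — v_2(-32) = 5 (factor: -32 = −(2^5 · 1); the sign does not affect v_p). Step 3 — |x − y|_2 = 2^{-5} = 1/32.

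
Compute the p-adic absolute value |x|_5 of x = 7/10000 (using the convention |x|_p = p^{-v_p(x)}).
|7/10000|_5 = 625

Step 1 — compute v_5(x) by factoring powers of 5 out of the numerator and denominator: v_5(7/10000) = -4. Step 2 — apply |x|_p = p^{-v_p(x)} = 5^{4} = 625.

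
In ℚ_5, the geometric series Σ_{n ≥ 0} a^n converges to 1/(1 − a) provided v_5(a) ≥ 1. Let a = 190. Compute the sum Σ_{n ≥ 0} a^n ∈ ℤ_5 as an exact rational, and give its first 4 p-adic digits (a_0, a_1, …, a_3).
Σ a^n = 1/(1 − a) = -1/189;  first 4 digits = (1, 3, 1, 2)

v_5(a) = 1 ≥ 1, so the series converges in ℤ_5 to 1/(1 − a) = 1/(1 − 190) = -1/189. Expand this rational in ℤ_5: compute digits iteratively via d_i = x_i mod 5, x_{i+1} = (x_i − d_i)/5. The first 4 digits are (1, 3, 1, 2).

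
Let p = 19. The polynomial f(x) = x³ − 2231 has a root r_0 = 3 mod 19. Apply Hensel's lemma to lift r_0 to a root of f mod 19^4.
r_3 = 111647 (mod 130321)

Hensel: r_{i+1} = r_i − f(r_i)/f′(r_i) mod 19^{i+2}, where f′(x) = 3x². Iterate:
  r_0 = 3 (mod 19)
  r_1 = 98 (mod 361)
  r_2 = 1903 (mod 6859)
  r_3 = 111647 (mod 130321)
Final: r = 111647 with f(r) ≡ 0 mod 19^4.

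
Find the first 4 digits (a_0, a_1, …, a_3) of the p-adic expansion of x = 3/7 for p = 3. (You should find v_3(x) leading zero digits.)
(a_0, …, a_3) = (0, 1, 1, 0)

v_3(3/7) = 1, so a_0 = ... = a_0 = 0. Factor out: x = 3^1 · u with u = 1/7 a unit in ℤ_3. Expand u iteratively via a_{v+i} = u_i mod 3, u_{i+1} = (u_i − a_{v+i})/3:
  u_0 = 1/7;  a_1 = 1;  u_1 = (u_0 − 1)/3 = -2/7
  u_1 = -2/7;  a_2 = 1;  u_2 = (u_1 − 1)/3 = -3/7
  u_2 = -3/7;  a_3 = 0;  u_3 = (u_2 − 0)/3 = -1/7
Digits: (0, 1, 1, 0).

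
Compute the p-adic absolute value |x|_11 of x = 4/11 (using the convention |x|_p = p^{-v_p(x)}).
|4/11|_11 = 11

Step 1 — compute v_11(x) by factoring powers of 11 out of the numerator and denominator: v_11(4/11) = -1. Step 2 — apply |x|_p = p^{-v_p(x)} = 11^{1} = 11.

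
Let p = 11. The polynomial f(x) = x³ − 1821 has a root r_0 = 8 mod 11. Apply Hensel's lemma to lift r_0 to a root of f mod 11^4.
r_3 = 7433 (mod 14641)

Hensel: r_{i+1} = r_i − f(r_i)/f′(r_i) mod 11^{i+2}, where f′(x) = 3x². Iterate:
  r_0 = 8 (mod 11)
  r_1 = 52 (mod 121)
  r_2 = 778 (mod 1331)
  r_3 = 7433 (mod 14641)
Final: r = 7433 with f(r) ≡ 0 mod 11^4.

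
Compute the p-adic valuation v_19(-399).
v_19(-399) = 1

v_19(n) is the largest exponent k such that 19^k divides n. Factor out: -399 = -19^1 · 21. (Sign doesn't affect v_p.) So v_19(-399) = 1.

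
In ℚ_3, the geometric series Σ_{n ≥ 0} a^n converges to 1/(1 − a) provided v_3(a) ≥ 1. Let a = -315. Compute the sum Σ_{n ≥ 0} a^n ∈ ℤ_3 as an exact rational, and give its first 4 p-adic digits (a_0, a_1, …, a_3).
Σ a^n = 1/(1 − a) = 1/316;  first 4 digits = (1, 0, 1, 0)

v_3(a) = 2 ≥ 1, so the series converges in ℤ_3 to 1/(1 − a) = 1/(1 − (-315)) = 1/316. Expand this rational in ℤ_3: compute digits iteratively via d_i = x_i mod 3, x_{i+1} = (x_i − d_i)/3. The first 4 digits are (1, 0, 1, 0).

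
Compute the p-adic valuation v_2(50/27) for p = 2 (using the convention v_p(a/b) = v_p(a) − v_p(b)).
v_2(50/27) = 1

Factor powers of 2 from the numerator and denominator of the reduced fraction: 50 = 2^1 · 25 and 27 = 2^0 · 27. Apply v_p(a/b) = v_p(a) − v_p(b): v_2(50/27) = 1 − 0 = 1.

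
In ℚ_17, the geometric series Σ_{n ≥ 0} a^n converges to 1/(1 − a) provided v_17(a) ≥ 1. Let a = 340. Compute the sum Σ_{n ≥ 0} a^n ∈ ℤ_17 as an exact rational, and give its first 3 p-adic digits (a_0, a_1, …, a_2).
Σ a^n = 1/(1 − a) = -1/339;  first 3 digits = (1, 3, 10)

v_17(a) = 1 ≥ 1, so the series converges in ℤ_17 to 1/(1 − a) = 1/(1 − 340) = -1/339. Expand this rational in ℤ_17: compute digits iteratively via d_i = x_i mod 17, x_{i+1} = (x_i − d_i)/17. The first 3 digits are (1, 3, 10).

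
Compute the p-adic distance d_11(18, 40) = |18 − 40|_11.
d_11(18, 40) = 1/11

Step 1 — x − y = 18 − 40 = -22. Step 2 — v_11(-22) = 1 (factor: -22 = −(11^1 · 2); the sign does not affect v_p). Step 3 — |x − y|_11 = 11^{-1} = 1/11.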